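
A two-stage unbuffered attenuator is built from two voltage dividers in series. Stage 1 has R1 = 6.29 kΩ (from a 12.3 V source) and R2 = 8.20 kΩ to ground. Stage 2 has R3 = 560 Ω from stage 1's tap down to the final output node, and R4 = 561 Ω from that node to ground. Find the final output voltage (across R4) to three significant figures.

Stage 2 presents R3+R4 = 1121 Ω as a load on stage 1's tap.
Stage 1's lower leg becomes R2‖(R3+R4) = 986.2 Ω, so V_mid = 12.3 × 986.2/7276 = 1.667 V.
Stage 2 is itself unloaded: V_out = V_mid × R4/(R3+R4) = 1.667 × 561/1121 = 0.834 V.

V_out ≈ 0.834 V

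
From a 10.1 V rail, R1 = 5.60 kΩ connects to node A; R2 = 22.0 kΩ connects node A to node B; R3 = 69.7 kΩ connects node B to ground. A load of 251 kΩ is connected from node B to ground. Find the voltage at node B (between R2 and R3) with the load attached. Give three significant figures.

At node B, R3 is in parallel with the load: R3‖R_L = 54.55 kΩ.
Below node A the resistance is R2 + (R3‖R_L) = 76.55 kΩ, so V_A = 10.1 × 76.55/82.15 = 9.412 V.
Then V_B = V_A × (R3‖R_L)/(R2 + R3‖R_L) = 9.412 × 54.55/76.55 = 6.71 V.

V ≈ 6.71 V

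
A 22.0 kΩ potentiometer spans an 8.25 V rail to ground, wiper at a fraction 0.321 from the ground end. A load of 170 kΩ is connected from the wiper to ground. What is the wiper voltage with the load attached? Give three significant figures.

The wiper splits the pot into (1−α)R = 14.94 kΩ above and αR = 7.062 kΩ below.
Lower section ‖ load = 6.780 kΩ.
V_wiper = 8.25 × 6.780/(14.94 + 6.780) = 2.58 V.

V ≈ 2.58 V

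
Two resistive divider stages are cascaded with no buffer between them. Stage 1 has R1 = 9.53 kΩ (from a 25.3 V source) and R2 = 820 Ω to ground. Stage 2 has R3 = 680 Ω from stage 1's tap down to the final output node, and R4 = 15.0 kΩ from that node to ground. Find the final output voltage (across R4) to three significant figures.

Stage 2 presents R3+R4 = 15680 Ω as a load on stage 1's tap.
Stage 1's lower leg becomes R2‖(R3+R4) = 779.2 Ω, so V_mid = 25.3 × 779.2/10310 = 1.912 V.
Stage 2 is itself unloaded: V_out = V_mid × R4/(R3+R4) = 1.912 × 15000/15680 = 1.83 V.

V_out ≈ 1.83 V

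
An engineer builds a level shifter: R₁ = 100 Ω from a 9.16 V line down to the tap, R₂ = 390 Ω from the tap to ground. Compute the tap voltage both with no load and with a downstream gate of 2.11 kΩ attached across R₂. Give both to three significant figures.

Open-circuit: V = 9.16 × 390/(100 + 390) = 7.29 V.
With the load, R₂ becomes R₂‖R_L = 329.2 Ω, so V = 9.16 × 329.2/429.2 = 7.03 V.

Unloaded: 7.29 V; loaded: 7.03 V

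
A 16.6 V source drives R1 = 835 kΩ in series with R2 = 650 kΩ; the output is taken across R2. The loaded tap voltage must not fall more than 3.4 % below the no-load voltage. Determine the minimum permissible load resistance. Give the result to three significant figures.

R_L(min) ≈ 10.4 MΩ

Output resistance R_th = R1‖R2 = (835 × 650)/1485 = 365.5 kΩ.
The fractional drop is R_th/(R_th + R_L); requiring this ≤ 0.0340 gives R_L ≥ R_th(1/0.0340 − 1) = 365.5 × 28.41 = 10.4 MΩ.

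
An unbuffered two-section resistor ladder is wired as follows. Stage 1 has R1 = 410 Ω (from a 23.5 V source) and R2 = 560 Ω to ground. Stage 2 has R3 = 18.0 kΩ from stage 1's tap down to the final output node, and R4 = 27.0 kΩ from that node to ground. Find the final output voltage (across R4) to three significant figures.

Stage 2 presents R3+R4 = 45000 Ω as a load on stage 1's tap.
Stage 1's lower leg becomes R2‖(R3+R4) = 553.1 Ω, so V_mid = 23.5 × 553.1/963.1 = 13.50 V.
Stage 2 is itself unloaded: V_out = V_mid × R4/(R3+R4) = 13.50 × 27000/45000 = 8.10 V.

V_out ≈ 8.10 V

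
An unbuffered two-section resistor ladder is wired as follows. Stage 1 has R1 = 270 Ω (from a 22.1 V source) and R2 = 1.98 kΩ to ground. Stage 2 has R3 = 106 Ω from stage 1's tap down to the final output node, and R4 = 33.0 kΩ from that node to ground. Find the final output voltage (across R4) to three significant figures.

Stage 2 presents R3+R4 = 33110 Ω as a load on stage 1's tap.
Stage 1's lower leg becomes R2‖(R3+R4) = 1868 Ω, so V_mid = 22.1 × 1868/2138 = 19.31 V.
Stage 2 is itself unloaded: V_out = V_mid × R4/(R3+R4) = 19.31 × 33000/33110 = 19.2 V.

V_out ≈ 19.2 V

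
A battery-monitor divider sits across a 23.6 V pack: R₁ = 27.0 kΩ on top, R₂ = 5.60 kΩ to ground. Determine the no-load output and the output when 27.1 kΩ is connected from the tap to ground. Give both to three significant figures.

Unloaded: 4.05 V; loaded: 3.46 V

Open-circuit: V = 23.6 × 5.60/(27.0 + 5.60) = 4.05 V.
With the load, R₂ becomes R₂‖R_L = 4.641 kΩ, so V = 23.6 × 4.641/31.64 = 3.46 V.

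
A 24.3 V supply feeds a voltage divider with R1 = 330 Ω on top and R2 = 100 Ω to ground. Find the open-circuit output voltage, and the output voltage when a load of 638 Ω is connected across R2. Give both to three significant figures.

Open-circuit: V = 24.3 × 100/(330 + 100) = 5.65 V.
With the load, R2 becomes R2‖R_L = 86.45 Ω, so V = 24.3 × 86.45/416.4 = 5.04 V.

Unloaded: 5.65 V; loaded: 5.04 V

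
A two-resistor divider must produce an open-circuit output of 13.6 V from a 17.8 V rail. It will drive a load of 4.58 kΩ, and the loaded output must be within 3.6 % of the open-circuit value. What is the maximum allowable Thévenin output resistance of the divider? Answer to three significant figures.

R_th ≤ 171 Ω

Loading drop = R_th/(R_th + R_L) ≤ 0.0360, so R_th ≤ R_L · ε/(1−ε) = 4.58 kΩ × 0.0360/0.9640 = 171 Ω.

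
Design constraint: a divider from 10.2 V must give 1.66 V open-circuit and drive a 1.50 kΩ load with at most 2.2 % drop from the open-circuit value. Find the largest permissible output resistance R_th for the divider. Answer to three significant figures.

R_th ≤ 33.7 Ω

Loading drop = R_th/(R_th + R_L) ≤ 0.0220, so R_th ≤ R_L · ε/(1−ε) = 1.50 kΩ × 0.0220/0.9780 = 33.7 Ω.
(Any R1, R2 with R2/(R1+R2) = 0.163 and R1‖R2 ≤ 33.7 Ω will meet the spec.)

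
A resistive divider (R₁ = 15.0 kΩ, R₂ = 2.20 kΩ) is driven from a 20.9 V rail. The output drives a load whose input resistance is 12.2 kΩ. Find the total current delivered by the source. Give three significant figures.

R₂‖R_L = 1.864 kΩ, so the source sees R₁ + R₂‖R_L = 16.86 kΩ.
I = 20.9 V / 16.86 kΩ = 1.24 mA.

I ≈ 1.24 mA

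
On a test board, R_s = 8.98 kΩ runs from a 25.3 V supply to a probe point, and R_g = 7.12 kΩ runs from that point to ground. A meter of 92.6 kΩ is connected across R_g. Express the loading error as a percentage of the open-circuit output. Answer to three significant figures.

The divider's output (Thévenin) resistance is R_s‖R_g = 3.971 kΩ.
Fractional drop under load = R_th/(R_th + R_L) = 3.971 / (3.971 + 92.6) = 0.04112.
So the output falls by 4.11 %.

4.11 %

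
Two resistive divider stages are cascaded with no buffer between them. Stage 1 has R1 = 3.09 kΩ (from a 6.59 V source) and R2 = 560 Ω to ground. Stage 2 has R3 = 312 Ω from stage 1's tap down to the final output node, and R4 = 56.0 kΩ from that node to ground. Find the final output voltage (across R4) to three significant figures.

V_out ≈ 0.997 V

Stage 2 presents R3+R4 = 56310 Ω as a load on stage 1's tap.
Stage 1's lower leg becomes R2‖(R3+R4) = 554.5 Ω, so V_mid = 6.59 × 554.5/3644 = 1.003 V.
Stage 2 is itself unloaded: V_out = V_mid × R4/(R3+R4) = 1.003 × 56000/56310 = 0.997 V.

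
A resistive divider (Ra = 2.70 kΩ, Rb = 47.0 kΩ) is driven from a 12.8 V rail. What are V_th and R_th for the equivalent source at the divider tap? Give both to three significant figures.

V_th is the open-circuit tap voltage: 12.8 × 47.0/(2.70 + 47.0) = 12.1 V.
With the supply zeroed, Ra and Rb appear in parallel from the tap: R_th = Ra‖Rb = (2.70 × 47.0)/49.70 = 2.55 kΩ.

V_th = 12.1 V, R_th = 2.55 kΩ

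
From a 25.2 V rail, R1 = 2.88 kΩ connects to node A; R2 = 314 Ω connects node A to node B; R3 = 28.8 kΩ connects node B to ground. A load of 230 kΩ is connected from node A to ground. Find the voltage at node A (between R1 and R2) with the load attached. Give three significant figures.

V ≈ 22.7 V

Below node A the series string R2+R3 = 29110 Ω sits in parallel with the 230000 Ω load: 25840 Ω.
V_A = 25.2 × 25840/(2880 + 25840) = 22.7 V.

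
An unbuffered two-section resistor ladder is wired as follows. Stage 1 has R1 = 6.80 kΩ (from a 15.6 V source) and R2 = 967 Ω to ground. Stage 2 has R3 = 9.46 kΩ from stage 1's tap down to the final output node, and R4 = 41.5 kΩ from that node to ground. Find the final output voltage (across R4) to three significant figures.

Stage 2 presents R3+R4 = 50960 Ω as a load on stage 1's tap.
Stage 1's lower leg becomes R2‖(R3+R4) = 949.0 Ω, so V_mid = 15.6 × 949.0/7749 = 1.910 V.
Stage 2 is itself unloaded: V_out = V_mid × R4/(R3+R4) = 1.910 × 41500/50960 = 1.56 V.

V_out ≈ 1.56 V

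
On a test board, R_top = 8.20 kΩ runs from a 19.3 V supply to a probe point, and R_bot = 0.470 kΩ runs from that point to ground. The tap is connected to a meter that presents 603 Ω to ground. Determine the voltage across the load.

The load sits in parallel with R_bot: R_bot‖R_L = (470 × 603) / (470 + 603) = 264.1 Ω.
V_out = 19.3 × 264.1 / (8200 + 264.1) = 19.3 × 264.1/8464 = 0.602 V.
(Unloaded it would have been 1.05 V.)

V_out ≈ 0.602 V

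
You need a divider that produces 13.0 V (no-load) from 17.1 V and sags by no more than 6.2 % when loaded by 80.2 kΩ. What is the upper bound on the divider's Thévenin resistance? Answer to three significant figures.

R_th ≤ 5.30 kΩ

Loading drop = R_th/(R_th + R_L) ≤ 0.0620, so R_th ≤ R_L · ε/(1−ε) = 80.2 kΩ × 0.0620/0.9380 = 5.30 kΩ.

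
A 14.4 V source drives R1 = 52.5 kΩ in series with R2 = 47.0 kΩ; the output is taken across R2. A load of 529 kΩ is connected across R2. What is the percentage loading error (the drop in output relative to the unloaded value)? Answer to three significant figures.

4.48 %

The divider's output (Thévenin) resistance is R1‖R2 = 24.80 kΩ.
Fractional drop under load = R_th/(R_th + R_L) = 24.80 / (24.80 + 529) = 0.04478.
So the output falls by 4.48 %.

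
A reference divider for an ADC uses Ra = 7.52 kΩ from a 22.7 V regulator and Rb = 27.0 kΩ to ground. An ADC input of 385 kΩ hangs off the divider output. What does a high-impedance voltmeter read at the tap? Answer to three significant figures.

V_out ≈ 17.5 V

The load sits in parallel with Rb: Rb‖R_L = (27.0 × 385) / (27.0 + 385) = 25.23 kΩ.
V_out = 22.7 × 25.23 / (7.52 + 25.23) = 22.7 × 25.23/32.75 = 17.5 V.
(Unloaded it would have been 17.8 V.)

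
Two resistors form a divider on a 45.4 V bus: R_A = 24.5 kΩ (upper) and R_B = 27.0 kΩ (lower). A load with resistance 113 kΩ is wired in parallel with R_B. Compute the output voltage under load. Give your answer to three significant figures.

The load sits in parallel with R_B: R_B‖R_L = (27.0 × 113) / (27.0 + 113) = 21.79 kΩ.
V_out = 45.4 × 21.79 / (24.5 + 21.79) = 45.4 × 21.79/46.29 = 21.4 V.
(Unloaded it would have been 23.8 V.)

V_out ≈ 21.4 V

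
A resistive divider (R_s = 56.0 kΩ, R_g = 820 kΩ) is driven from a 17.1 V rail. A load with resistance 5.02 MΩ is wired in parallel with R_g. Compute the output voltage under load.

V_out ≈ 15.8 V

The load sits in parallel with R_g: R_g‖R_L = (820 × 5020) / (820 + 5020) = 704.9 kΩ.
V_out = 17.1 × 704.9 / (56.0 + 704.9) = 17.1 × 704.9/760.9 = 15.8 V.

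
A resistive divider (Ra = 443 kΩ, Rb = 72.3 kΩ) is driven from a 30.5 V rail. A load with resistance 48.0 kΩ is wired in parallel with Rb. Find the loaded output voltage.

V_out ≈ 1.86 V

The load sits in parallel with Rb: Rb‖R_L = (72.3 × 48.0) / (72.3 + 48.0) = 28.85 kΩ.
V_out = 30.5 × 28.85 / (443 + 28.85) = 30.5 × 28.85/471.8 = 1.86 V.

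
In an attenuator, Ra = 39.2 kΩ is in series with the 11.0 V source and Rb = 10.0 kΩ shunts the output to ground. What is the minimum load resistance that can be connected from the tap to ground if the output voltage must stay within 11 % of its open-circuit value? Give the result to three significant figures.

Output resistance R_th = Ra‖Rb = (39.2 × 10.0)/49.20 = 7.967 kΩ.
The fractional drop is R_th/(R_th + R_L); requiring this ≤ 0.110 gives R_L ≥ R_th(1/0.110 − 1) = 7.967 × 8.091 = 64.5 kΩ.

R_L(min) ≈ 64.5 kΩ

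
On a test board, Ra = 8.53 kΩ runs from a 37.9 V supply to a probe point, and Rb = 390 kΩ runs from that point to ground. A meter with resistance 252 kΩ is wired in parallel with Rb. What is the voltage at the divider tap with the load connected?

The load sits in parallel with Rb: Rb‖R_L = (390 × 252) / (390 + 252) = 153.1 kΩ.
V_out = 37.9 × 153.1 / (8.53 + 153.1) = 37.9 × 153.1/161.6 = 35.9 V.

V_out ≈ 35.9 V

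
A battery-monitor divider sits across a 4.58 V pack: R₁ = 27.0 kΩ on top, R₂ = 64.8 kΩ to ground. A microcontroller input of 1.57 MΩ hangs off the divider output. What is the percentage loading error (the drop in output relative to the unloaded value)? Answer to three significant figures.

1.20 %

The divider's output (Thévenin) resistance is R₁‖R₂ = 19.06 kΩ.
Fractional drop under load = R_th/(R_th + R_L) = 19.06 / (19.06 + 1570) = 0.01199.
So the output falls by 1.20 %.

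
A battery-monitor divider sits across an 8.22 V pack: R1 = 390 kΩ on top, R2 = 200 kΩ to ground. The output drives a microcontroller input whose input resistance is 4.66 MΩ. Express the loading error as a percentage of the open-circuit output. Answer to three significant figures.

2.76 %

The divider's output (Thévenin) resistance is R1‖R2 = 132.2 kΩ.
Fractional drop under load = R_th/(R_th + R_L) = 132.2 / (132.2 + 4660) = 0.02759.
So the output falls by 2.76 %.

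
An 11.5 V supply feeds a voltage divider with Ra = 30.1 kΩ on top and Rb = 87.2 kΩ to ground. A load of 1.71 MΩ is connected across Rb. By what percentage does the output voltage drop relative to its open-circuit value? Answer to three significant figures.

1.29 %

The divider's output (Thévenin) resistance is Ra‖Rb = 22.38 kΩ.
Fractional drop under load = R_th/(R_th + R_L) = 22.38 / (22.38 + 1710) = 0.01292.
So the output falls by 1.29 %.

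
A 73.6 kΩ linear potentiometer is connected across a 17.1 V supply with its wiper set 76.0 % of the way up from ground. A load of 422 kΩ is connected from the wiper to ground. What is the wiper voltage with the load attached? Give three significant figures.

The wiper splits the pot into (1−α)R = 17.66 kΩ above and αR = 55.94 kΩ below.
Lower section ‖ load = 49.39 kΩ.
V_wiper = 17.1 × 49.39/(17.66 + 49.39) = 12.6 V.

V ≈ 12.6 V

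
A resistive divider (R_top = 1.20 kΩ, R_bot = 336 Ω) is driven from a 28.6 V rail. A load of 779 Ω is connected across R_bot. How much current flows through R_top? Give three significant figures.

R_bot‖R_L = 234.7 Ω, so the source sees R_top + R_bot‖R_L = 1435 Ω.
I = 28.6 V / 1435 Ω = 19.9 mA.

I ≈ 19.9 mA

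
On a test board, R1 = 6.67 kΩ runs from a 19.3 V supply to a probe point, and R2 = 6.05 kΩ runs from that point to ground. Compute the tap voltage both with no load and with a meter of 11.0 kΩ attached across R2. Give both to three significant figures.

Open-circuit: V = 19.3 × 6.05/(6.67 + 6.05) = 9.18 V.
With the load, R2 becomes R2‖R_L = 3.903 kΩ, so V = 19.3 × 3.903/10.57 = 7.12 V.

Unloaded: 9.18 V; loaded: 7.12 V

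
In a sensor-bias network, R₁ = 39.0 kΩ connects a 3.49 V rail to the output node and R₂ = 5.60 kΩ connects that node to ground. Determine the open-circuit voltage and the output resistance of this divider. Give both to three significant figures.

V_th is the open-circuit tap voltage: 3.49 × 5.60/(39.0 + 5.60) = 0.438 V.
With the supply zeroed, R₁ and R₂ appear in parallel from the tap: R_th = R₁‖R₂ = (39.0 × 5.60)/44.60 = 4.90 kΩ.

V_th = 0.438 V, R_th = 4.90 kΩ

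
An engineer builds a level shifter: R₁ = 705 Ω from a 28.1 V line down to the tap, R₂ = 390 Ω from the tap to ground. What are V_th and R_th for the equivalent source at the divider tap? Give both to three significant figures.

V_th = 10.0 V, R_th = 251 Ω

V_th is the open-circuit tap voltage: 28.1 × 390/(705 + 390) = 10.0 V.
With the supply zeroed, R₁ and R₂ appear in parallel from the tap: R_th = R₁‖R₂ = (705 × 390)/1095 = 251 Ω.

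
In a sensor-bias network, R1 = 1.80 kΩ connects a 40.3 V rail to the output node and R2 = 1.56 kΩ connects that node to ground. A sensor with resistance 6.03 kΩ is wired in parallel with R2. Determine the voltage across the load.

The load sits in parallel with R2: R2‖R_L = (1.56 × 6.03) / (1.56 + 6.03) = 1.239 kΩ.
V_out = 40.3 × 1.239 / (1.80 + 1.239) = 40.3 × 1.239/3.039 = 16.4 V.

V_out ≈ 16.4 V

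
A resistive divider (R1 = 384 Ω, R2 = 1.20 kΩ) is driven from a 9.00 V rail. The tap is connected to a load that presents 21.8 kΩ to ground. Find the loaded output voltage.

The load sits in parallel with R2: R2‖R_L = (1200 × 21800) / (1200 + 21800) = 1137 Ω.
V_out = 9.00 × 1137 / (384 + 1137) = 9.00 × 1137/1521 = 6.73 V.

V_out ≈ 6.73 V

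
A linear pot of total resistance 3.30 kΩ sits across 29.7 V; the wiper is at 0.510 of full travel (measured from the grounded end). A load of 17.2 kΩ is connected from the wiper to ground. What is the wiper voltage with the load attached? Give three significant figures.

V ≈ 14.5 V

The wiper splits the pot into (1−α)R = 1.617 kΩ above and αR = 1.683 kΩ below.
Lower section ‖ load = 1.533 kΩ.
V_wiper = 29.7 × 1.533/(1.617 + 1.533) = 14.5 V.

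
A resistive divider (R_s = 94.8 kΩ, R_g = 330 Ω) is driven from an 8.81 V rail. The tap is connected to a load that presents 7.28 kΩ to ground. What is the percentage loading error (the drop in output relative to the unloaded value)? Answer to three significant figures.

The divider's output (Thévenin) resistance is R_s‖R_g = 328.9 Ω.
Fractional drop under load = R_th/(R_th + R_L) = 328.9 / (328.9 + 7280) = 0.04322.
So the output falls by 4.32 %.

4.32 %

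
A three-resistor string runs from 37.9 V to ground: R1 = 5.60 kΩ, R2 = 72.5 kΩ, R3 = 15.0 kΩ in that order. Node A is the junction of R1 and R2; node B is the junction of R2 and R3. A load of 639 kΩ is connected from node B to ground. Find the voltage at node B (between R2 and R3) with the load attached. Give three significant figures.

V ≈ 5.99 V

At node B, R3 is in parallel with the load: R3‖R_L = 14.66 kΩ.
Below node A the resistance is R2 + (R3‖R_L) = 87.16 kΩ, so V_A = 37.9 × 87.16/92.76 = 35.61 V.
Then V_B = V_A × (R3‖R_L)/(R2 + R3‖R_L) = 35.61 × 14.66/87.16 = 5.99 V.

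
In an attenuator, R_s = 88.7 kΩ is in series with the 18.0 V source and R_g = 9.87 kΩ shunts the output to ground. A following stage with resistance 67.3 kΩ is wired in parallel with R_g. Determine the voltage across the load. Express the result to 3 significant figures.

The load sits in parallel with R_g: R_g‖R_L = (9.87 × 67.3) / (9.87 + 67.3) = 8.608 kΩ.
V_out = 18.0 × 8.608 / (88.7 + 8.608) = 18.0 × 8.608/97.31 = 1.59 V.
(Unloaded it would have been 1.80 V.)

V_out ≈ 1.59 V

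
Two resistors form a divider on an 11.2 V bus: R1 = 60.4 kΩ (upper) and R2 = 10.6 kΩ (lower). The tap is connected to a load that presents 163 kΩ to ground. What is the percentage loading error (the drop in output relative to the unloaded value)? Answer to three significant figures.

The divider's output (Thévenin) resistance is R1‖R2 = 9.017 kΩ.
Fractional drop under load = R_th/(R_th + R_L) = 9.017 / (9.017 + 163) = 0.05242.
So the output falls by 5.24 %.

5.24 %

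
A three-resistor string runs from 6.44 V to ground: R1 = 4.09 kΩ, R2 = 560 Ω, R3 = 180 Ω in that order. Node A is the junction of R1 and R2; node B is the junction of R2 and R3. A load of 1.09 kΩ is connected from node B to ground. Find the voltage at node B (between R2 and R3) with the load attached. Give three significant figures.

V ≈ 0.207 V

At node B, R3 is in parallel with the load: R3‖R_L = 154.5 Ω.
Below node A the resistance is R2 + (R3‖R_L) = 714.5 Ω, so V_A = 6.44 × 714.5/4804 = 0.9577 V.
Then V_B = V_A × (R3‖R_L)/(R2 + R3‖R_L) = 0.9577 × 154.5/714.5 = 0.207 V.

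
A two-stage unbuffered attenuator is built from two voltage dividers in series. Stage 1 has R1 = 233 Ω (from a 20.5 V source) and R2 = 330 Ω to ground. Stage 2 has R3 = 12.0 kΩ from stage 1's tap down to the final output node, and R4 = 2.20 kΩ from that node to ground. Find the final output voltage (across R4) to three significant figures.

V_out ≈ 1.84 V

Stage 2 presents R3+R4 = 14200 Ω as a load on stage 1's tap.
Stage 1's lower leg becomes R2‖(R3+R4) = 322.5 Ω, so V_mid = 20.5 × 322.5/555.5 = 11.90 V.
Stage 2 is itself unloaded: V_out = V_mid × R4/(R3+R4) = 11.90 × 2200/14200 = 1.84 V.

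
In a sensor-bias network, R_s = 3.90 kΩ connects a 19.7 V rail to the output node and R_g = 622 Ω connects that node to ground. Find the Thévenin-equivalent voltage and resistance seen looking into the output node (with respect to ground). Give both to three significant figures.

V_th = 2.71 V, R_th = 536 Ω

V_th is the open-circuit tap voltage: 19.7 × 622/(3900 + 622) = 2.71 V.
With the supply zeroed, R_s and R_g appear in parallel from the tap: R_th = R_s‖R_g = (3900 × 622)/4522 = 536 Ω.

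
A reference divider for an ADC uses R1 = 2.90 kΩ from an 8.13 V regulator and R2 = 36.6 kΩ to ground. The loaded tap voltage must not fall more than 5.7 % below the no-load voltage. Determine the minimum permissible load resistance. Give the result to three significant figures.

Output resistance R_th = R1‖R2 = (2.90 × 36.6)/39.50 = 2.687 kΩ.
The fractional drop is R_th/(R_th + R_L); requiring this ≤ 0.0570 gives R_L ≥ R_th(1/0.0570 − 1) = 2.687 × 16.54 = 44.5 kΩ.

R_L(min) ≈ 44.5 kΩ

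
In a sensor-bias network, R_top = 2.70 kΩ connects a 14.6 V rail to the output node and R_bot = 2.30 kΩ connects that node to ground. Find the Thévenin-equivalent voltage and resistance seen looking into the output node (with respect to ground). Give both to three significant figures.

V_th = 6.72 V, R_th = 1.24 kΩ

V_th is the open-circuit tap voltage: 14.6 × 2.30/(2.70 + 2.30) = 6.72 V.
With the supply zeroed, R_top and R_bot appear in parallel from the tap: R_th = R_top‖R_bot = (2.70 × 2.30)/5.000 = 1.24 kΩ.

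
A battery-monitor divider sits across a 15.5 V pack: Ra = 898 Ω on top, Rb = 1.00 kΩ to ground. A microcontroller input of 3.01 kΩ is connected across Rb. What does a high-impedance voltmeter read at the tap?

V_out ≈ 7.06 V

The load sits in parallel with Rb: Rb‖R_L = (1000 × 3010) / (1000 + 3010) = 750.6 Ω.
V_out = 15.5 × 750.6 / (898 + 750.6) = 15.5 × 750.6/1649 = 7.06 V.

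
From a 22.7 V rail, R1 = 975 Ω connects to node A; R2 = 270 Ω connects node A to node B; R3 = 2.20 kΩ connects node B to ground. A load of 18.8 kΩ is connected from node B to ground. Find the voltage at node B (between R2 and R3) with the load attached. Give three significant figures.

At node B, R3 is in parallel with the load: R3‖R_L = 1970 Ω.
Below node A the resistance is R2 + (R3‖R_L) = 2240 Ω, so V_A = 22.7 × 2240/3215 = 15.81 V.
Then V_B = V_A × (R3‖R_L)/(R2 + R3‖R_L) = 15.81 × 1970/2240 = 13.9 V.

V ≈ 13.9 V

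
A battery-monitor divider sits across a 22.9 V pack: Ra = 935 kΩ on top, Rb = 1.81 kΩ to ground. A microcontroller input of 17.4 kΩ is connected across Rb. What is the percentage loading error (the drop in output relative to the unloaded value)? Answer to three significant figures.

9.41 %

Unloaded V = 22.9 × 1.81/936.8 = 0.044245 V.
Loaded: Rb‖R_L = 1.639 kΩ, giving V = 22.9 × 1.639/936.6 = 0.040083 V.
Drop = (0.044245 − 0.040083) / 0.044245 = 9.41 %.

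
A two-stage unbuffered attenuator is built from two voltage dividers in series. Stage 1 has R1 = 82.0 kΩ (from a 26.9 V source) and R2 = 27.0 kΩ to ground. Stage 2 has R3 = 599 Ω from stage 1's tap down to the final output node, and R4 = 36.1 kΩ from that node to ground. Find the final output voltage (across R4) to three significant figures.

Stage 2 presents R3+R4 = 36700 Ω as a load on stage 1's tap.
Stage 1's lower leg becomes R2‖(R3+R4) = 15560 Ω, so V_mid = 26.9 × 15560/97560 = 4.289 V.
Stage 2 is itself unloaded: V_out = V_mid × R4/(R3+R4) = 4.289 × 36100/36700 = 4.22 V.

V_out ≈ 4.22 V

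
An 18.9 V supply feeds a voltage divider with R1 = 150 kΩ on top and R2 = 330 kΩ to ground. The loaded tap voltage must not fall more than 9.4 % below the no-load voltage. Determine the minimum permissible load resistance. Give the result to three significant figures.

Output resistance R_th = R1‖R2 = (150 × 330)/480.0 = 103.1 kΩ.
The fractional drop is R_th/(R_th + R_L); requiring this ≤ 0.0940 gives R_L ≥ R_th(1/0.0940 − 1) = 103.1 × 9.638 = 994 kΩ.

R_L(min) ≈ 994 kΩ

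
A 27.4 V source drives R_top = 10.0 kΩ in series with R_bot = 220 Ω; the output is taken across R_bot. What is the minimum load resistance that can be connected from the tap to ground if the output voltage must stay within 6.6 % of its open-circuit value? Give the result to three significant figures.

Output resistance R_th = R_top‖R_bot = (10000 × 220)/10220 = 215.3 Ω.
The fractional drop is R_th/(R_th + R_L); requiring this ≤ 0.0660 gives R_L ≥ R_th(1/0.0660 − 1) = 215.3 × 14.15 = 3.05 kΩ.

R_L(min) ≈ 3.05 kΩ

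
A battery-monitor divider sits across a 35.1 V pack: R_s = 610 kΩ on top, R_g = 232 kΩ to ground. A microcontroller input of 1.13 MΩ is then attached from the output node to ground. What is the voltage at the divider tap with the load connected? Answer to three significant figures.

V_out ≈ 8.42 V

The load sits in parallel with R_g: R_g‖R_L = (232 × 1130) / (232 + 1130) = 192.5 kΩ.
V_out = 35.1 × 192.5 / (610 + 192.5) = 35.1 × 192.5/802.5 = 8.42 V.
(Unloaded it would have been 9.67 V.)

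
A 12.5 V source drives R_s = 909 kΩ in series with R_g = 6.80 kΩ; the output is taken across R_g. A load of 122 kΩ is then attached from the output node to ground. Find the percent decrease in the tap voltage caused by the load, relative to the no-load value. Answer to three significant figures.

The divider's output (Thévenin) resistance is R_s‖R_g = 6.750 kΩ.
Fractional drop under load = R_th/(R_th + R_L) = 6.750 / (6.750 + 122) = 0.05242.
So the output falls by 5.24 %.

5.24 %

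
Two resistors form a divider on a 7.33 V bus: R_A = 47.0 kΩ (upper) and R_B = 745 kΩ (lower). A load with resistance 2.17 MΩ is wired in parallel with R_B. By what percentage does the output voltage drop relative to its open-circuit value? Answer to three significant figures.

2.00 %

The divider's output (Thévenin) resistance is R_A‖R_B = 44.21 kΩ.
Fractional drop under load = R_th/(R_th + R_L) = 44.21 / (44.21 + 2170) = 0.01997.
So the output falls by 2.00 %.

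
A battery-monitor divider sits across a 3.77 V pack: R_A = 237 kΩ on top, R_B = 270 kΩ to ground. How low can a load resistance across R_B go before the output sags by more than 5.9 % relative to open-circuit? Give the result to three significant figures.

R_L(min) ≈ 2.01 MΩ

Output resistance R_th = R_A‖R_B = (237 × 270)/507.0 = 126.2 kΩ.
The fractional drop is R_th/(R_th + R_L); requiring this ≤ 0.0590 gives R_L ≥ R_th(1/0.0590 − 1) = 126.2 × 15.95 = 2.01 MΩ.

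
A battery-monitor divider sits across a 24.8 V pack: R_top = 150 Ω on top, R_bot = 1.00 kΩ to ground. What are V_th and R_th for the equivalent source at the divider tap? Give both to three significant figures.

V_th is the open-circuit tap voltage: 24.8 × 1000/(150 + 1000) = 21.6 V.
With the supply zeroed, R_top and R_bot appear in parallel from the tap: R_th = R_top‖R_bot = (150 × 1000)/1150 = 130 Ω.

V_th = 21.6 V, R_th = 130 Ω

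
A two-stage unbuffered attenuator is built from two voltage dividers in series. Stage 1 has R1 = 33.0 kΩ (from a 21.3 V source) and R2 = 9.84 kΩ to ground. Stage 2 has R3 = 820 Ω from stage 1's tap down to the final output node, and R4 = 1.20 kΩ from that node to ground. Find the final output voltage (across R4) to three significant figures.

Stage 2 presents R3+R4 = 2020 Ω as a load on stage 1's tap.
Stage 1's lower leg becomes R2‖(R3+R4) = 1676 Ω, so V_mid = 21.3 × 1676/34680 = 1.029 V.
Stage 2 is itself unloaded: V_out = V_mid × R4/(R3+R4) = 1.029 × 1200/2020 = 0.612 V.

V_out ≈ 0.612 V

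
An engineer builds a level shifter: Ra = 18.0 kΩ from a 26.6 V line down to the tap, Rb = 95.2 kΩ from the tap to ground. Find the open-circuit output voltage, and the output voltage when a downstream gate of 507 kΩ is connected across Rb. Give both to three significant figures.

Unloaded: 22.4 V; loaded: 21.7 V

Open-circuit: V = 26.6 × 95.2/(18.0 + 95.2) = 22.4 V.
With the load, Rb becomes Rb‖R_L = 80.15 kΩ, so V = 26.6 × 80.15/98.15 = 21.7 V.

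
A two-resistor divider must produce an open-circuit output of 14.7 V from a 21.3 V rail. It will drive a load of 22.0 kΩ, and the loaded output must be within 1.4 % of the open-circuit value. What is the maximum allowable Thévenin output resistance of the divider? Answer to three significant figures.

R_th ≤ 312 Ω

Loading drop = R_th/(R_th + R_L) ≤ 0.0140, so R_th ≤ R_L · ε/(1−ε) = 22.0 kΩ × 0.0140/0.9860 = 312 Ω.
(Any R1, R2 with R2/(R1+R2) = 0.690 and R1‖R2 ≤ 312 Ω will meet the spec.)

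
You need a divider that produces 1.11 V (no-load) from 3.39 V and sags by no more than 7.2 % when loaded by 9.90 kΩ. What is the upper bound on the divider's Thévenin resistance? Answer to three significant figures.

Loading drop = R_th/(R_th + R_L) ≤ 0.0720, so R_th ≤ R_L · ε/(1−ε) = 9.90 kΩ × 0.0720/0.9280 = 768 Ω.

R_th ≤ 768 Ω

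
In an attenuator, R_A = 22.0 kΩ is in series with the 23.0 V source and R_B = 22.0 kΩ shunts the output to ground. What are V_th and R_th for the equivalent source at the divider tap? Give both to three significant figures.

V_th = 11.5 V, R_th = 11.0 kΩ

V_th is the open-circuit tap voltage: 23.0 × 22.0/(22.0 + 22.0) = 11.5 V.
With the supply zeroed, R_A and R_B appear in parallel from the tap: R_th = R_A‖R_B = (22.0 × 22.0)/44.00 = 11.0 kΩ.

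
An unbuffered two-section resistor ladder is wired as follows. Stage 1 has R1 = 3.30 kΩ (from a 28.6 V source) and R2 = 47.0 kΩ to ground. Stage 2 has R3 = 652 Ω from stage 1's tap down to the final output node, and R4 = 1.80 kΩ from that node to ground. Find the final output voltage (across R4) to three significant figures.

Stage 2 presents R3+R4 = 2452 Ω as a load on stage 1's tap.
Stage 1's lower leg becomes R2‖(R3+R4) = 2330 Ω, so V_mid = 28.6 × 2330/5630 = 11.84 V.
Stage 2 is itself unloaded: V_out = V_mid × R4/(R3+R4) = 11.84 × 1800/2452 = 8.69 V.

V_out ≈ 8.69 V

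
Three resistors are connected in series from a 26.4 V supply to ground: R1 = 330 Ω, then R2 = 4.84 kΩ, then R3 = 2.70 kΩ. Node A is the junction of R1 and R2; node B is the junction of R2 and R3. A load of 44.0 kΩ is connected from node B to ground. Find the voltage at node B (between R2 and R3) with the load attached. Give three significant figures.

At node B, R3 is in parallel with the load: R3‖R_L = 2544 Ω.
Below node A the resistance is R2 + (R3‖R_L) = 7384 Ω, so V_A = 26.4 × 7384/7714 = 25.27 V.
Then V_B = V_A × (R3‖R_L)/(R2 + R3‖R_L) = 25.27 × 2544/7384 = 8.71 V.

V ≈ 8.71 V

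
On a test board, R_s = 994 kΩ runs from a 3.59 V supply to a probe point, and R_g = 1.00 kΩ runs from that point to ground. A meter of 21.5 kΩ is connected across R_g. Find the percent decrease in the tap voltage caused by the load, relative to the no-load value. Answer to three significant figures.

4.44 %

The divider's output (Thévenin) resistance is R_s‖R_g = 0.9990 kΩ.
Fractional drop under load = R_th/(R_th + R_L) = 0.9990 / (0.9990 + 21.5) = 0.04440.
So the output falls by 4.44 %.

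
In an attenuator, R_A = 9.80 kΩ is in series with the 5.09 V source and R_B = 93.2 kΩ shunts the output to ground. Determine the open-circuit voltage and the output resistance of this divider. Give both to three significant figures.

V_th is the open-circuit tap voltage: 5.09 × 93.2/(9.80 + 93.2) = 4.61 V.
With the supply zeroed, R_A and R_B appear in parallel from the tap: R_th = R_A‖R_B = (9.80 × 93.2)/103.0 = 8.87 kΩ.

V_th = 4.61 V, R_th = 8.87 kΩ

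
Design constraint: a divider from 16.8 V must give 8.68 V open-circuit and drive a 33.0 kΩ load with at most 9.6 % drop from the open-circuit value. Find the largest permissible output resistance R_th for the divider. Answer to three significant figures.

Loading drop = R_th/(R_th + R_L) ≤ 0.0960, so R_th ≤ R_L · ε/(1−ε) = 33.0 kΩ × 0.0960/0.9040 = 3.50 kΩ.
(Any R1, R2 with R2/(R1+R2) = 0.517 and R1‖R2 ≤ 3.50 kΩ will meet the spec.)

R_th ≤ 3.50 kΩ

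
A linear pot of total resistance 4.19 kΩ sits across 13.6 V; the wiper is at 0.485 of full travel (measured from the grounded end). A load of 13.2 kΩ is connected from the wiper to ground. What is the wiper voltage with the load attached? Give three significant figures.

V ≈ 6.11 V

The wiper splits the pot into (1−α)R = 2.158 kΩ above and αR = 2.032 kΩ below.
Lower section ‖ load = 1.761 kΩ.
V_wiper = 13.6 × 1.761/(2.158 + 1.761) = 6.11 V.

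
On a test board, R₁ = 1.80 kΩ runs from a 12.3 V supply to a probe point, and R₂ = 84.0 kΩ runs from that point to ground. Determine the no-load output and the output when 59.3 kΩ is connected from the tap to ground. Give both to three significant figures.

Open-circuit: V = 12.3 × 84.0/(1.80 + 84.0) = 12.0 V.
With the load, R₂ becomes R₂‖R_L = 34.76 kΩ, so V = 12.3 × 34.76/36.56 = 11.7 V.

Unloaded: 12.0 V; loaded: 11.7 V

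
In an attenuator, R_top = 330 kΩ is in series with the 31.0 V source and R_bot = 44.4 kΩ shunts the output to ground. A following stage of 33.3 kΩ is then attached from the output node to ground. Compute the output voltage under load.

The load sits in parallel with R_bot: R_bot‖R_L = (44.4 × 33.3) / (44.4 + 33.3) = 19.03 kΩ.
V_out = 31.0 × 19.03 / (330 + 19.03) = 31.0 × 19.03/349.0 = 1.69 V.
(Unloaded it would have been 3.68 V.)

V_out ≈ 1.69 V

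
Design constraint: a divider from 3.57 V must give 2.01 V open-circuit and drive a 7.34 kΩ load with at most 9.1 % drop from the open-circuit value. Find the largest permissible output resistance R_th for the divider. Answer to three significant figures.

R_th ≤ 735 Ω

Loading drop = R_th/(R_th + R_L) ≤ 0.0910, so R_th ≤ R_L · ε/(1−ε) = 7.34 kΩ × 0.0910/0.9090 = 735 Ω.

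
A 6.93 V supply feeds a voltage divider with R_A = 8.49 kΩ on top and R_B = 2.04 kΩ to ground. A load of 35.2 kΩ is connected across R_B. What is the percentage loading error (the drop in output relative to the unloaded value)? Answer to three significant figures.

4.46 %

The divider's output (Thévenin) resistance is R_A‖R_B = 1.645 kΩ.
Fractional drop under load = R_th/(R_th + R_L) = 1.645 / (1.645 + 35.2) = 0.04464.
So the output falls by 4.46 %.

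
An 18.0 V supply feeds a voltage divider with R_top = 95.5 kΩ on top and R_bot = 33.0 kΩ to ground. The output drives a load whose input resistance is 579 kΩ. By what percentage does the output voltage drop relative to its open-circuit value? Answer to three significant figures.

The divider's output (Thévenin) resistance is R_top‖R_bot = 24.53 kΩ.
Fractional drop under load = R_th/(R_th + R_L) = 24.53 / (24.53 + 579) = 0.04064.
So the output falls by 4.06 %.

4.06 %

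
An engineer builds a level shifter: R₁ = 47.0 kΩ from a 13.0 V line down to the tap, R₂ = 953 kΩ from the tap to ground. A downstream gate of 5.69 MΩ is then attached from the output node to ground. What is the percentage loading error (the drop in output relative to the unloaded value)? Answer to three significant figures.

0.781 %

The divider's output (Thévenin) resistance is R₁‖R₂ = 44.79 kΩ.
Fractional drop under load = R_th/(R_th + R_L) = 44.79 / (44.79 + 5690) = 0.007810.
So the output falls by 0.781 %.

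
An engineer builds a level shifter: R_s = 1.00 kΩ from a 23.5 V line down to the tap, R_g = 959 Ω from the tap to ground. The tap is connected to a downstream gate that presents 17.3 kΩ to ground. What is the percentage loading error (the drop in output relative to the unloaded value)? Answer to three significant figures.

The divider's output (Thévenin) resistance is R_s‖R_g = 489.5 Ω.
Fractional drop under load = R_th/(R_th + R_L) = 489.5 / (489.5 + 17300) = 0.02752.
So the output falls by 2.75 %.

2.75 %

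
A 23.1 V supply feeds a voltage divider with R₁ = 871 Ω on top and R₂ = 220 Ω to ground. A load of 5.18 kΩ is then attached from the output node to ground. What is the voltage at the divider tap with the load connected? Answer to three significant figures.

V_out ≈ 4.51 V

The load sits in parallel with R₂: R₂‖R_L = (220 × 5180) / (220 + 5180) = 211.0 Ω.
V_out = 23.1 × 211.0 / (871 + 211.0) = 23.1 × 211.0/1082 = 4.51 V.
(Unloaded it would have been 4.66 V.)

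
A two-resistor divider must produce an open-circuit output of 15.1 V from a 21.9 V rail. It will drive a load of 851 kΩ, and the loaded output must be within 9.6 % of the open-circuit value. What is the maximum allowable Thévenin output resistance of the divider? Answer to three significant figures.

Loading drop = R_th/(R_th + R_L) ≤ 0.0960, so R_th ≤ R_L · ε/(1−ε) = 851 kΩ × 0.0960/0.9040 = 90.4 kΩ.
(Any R1, R2 with R2/(R1+R2) = 0.689 and R1‖R2 ≤ 90.4 kΩ will meet the spec.)

R_th ≤ 90.4 kΩ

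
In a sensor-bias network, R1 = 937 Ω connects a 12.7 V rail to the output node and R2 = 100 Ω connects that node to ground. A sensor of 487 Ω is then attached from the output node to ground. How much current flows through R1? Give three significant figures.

I ≈ 12.5 mA

R2‖R_L = 82.96 Ω, so the source sees R1 + R2‖R_L = 1020 Ω.
I = 12.7 V / 1020 Ω = 12.5 mA.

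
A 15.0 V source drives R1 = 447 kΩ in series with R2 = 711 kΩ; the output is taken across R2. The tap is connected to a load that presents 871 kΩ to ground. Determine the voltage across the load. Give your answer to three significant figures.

V_out ≈ 7.00 V

The load sits in parallel with R2: R2‖R_L = (711 × 871) / (711 + 871) = 391.5 kΩ.
V_out = 15.0 × 391.5 / (447 + 391.5) = 15.0 × 391.5/838.5 = 7.00 V.
(Unloaded it would have been 9.21 V.)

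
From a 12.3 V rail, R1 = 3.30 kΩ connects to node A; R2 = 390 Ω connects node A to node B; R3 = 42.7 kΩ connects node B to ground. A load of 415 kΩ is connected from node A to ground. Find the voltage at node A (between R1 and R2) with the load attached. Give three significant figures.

Below node A the series string R2+R3 = 43090 Ω sits in parallel with the 415000 Ω load: 39040 Ω.
V_A = 12.3 × 39040/(3300 + 39040) = 11.3 V.

V ≈ 11.3 V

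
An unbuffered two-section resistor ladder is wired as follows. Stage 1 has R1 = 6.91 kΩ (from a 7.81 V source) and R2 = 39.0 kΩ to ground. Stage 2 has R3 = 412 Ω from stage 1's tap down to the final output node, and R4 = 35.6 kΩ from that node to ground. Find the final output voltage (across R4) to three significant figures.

Stage 2 presents R3+R4 = 36010 Ω as a load on stage 1's tap.
Stage 1's lower leg becomes R2‖(R3+R4) = 18720 Ω, so V_mid = 7.81 × 18720/25630 = 5.705 V.
Stage 2 is itself unloaded: V_out = V_mid × R4/(R3+R4) = 5.705 × 35600/36010 = 5.64 V.

V_out ≈ 5.64 V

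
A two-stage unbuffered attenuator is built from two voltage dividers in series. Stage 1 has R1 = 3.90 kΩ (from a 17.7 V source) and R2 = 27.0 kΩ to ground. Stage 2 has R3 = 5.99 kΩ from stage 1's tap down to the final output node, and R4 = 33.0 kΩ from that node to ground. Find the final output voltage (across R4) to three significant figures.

Stage 2 presents R3+R4 = 38.99 kΩ as a load on stage 1's tap.
Stage 1's lower leg becomes R2‖(R3+R4) = 15.95 kΩ, so V_mid = 17.7 × 15.95/19.85 = 14.22 V.
Stage 2 is itself unloaded: V_out = V_mid × R4/(R3+R4) = 14.22 × 33.0/38.99 = 12.0 V.

V_out ≈ 12.0 V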